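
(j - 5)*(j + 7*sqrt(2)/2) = j^2 - 5*j + 7*sqrt(2)*j/2 - 35*sqrt(2)/2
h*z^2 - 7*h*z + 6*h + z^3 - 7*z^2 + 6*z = (h + z)*(z - 6)*(z - 1)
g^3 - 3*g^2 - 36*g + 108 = (g - 6)*(g - 3)*(g + 6)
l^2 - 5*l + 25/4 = (l - 5/2)^2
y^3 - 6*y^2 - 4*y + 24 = (y - 6)*(y - 2)*(y + 2)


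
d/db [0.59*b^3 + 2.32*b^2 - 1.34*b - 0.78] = 1.77*b^2 + 4.64*b - 1.34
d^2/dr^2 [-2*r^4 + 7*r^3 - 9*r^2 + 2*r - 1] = -24*r^2 + 42*r - 18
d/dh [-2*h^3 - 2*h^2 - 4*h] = -6*h^2 - 4*h - 4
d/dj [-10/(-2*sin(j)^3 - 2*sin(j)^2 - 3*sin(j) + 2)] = 10*(-4*sin(j) + 3*cos(2*j) - 6)*cos(j)/(2*sin(j)^3 + 2*sin(j)^2 + 3*sin(j) - 2)^2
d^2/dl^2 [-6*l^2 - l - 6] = -12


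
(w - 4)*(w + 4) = w^2 - 16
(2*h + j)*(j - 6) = 2*h*j - 12*h + j^2 - 6*j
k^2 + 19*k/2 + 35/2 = (k + 5/2)*(k + 7)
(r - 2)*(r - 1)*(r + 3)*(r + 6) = r^4 + 6*r^3 - 7*r^2 - 36*r + 36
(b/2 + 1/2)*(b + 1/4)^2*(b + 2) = b^4/2 + 7*b^3/4 + 57*b^2/32 + 19*b/32 + 1/16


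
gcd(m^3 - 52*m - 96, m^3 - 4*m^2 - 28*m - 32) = m^2 - 6*m - 16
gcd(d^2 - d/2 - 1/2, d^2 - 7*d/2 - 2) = d + 1/2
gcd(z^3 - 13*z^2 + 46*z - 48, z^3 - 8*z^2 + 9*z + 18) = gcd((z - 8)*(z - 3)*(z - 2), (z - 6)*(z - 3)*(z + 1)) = z - 3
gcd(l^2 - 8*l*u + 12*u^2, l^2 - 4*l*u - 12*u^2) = -l + 6*u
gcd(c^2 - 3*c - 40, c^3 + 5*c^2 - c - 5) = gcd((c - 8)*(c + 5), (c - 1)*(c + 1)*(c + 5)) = c + 5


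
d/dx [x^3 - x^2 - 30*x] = 3*x^2 - 2*x - 30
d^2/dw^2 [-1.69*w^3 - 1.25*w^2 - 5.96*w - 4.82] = -10.14*w - 2.5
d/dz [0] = 0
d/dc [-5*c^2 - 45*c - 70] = -10*c - 45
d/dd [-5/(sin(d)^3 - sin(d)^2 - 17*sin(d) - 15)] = 5*(3*sin(d)^2 - 2*sin(d) - 17)*cos(d)/(-sin(d)^3 + sin(d)^2 + 17*sin(d) + 15)^2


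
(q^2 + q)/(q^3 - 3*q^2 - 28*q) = (q + 1)/(q^2 - 3*q - 28)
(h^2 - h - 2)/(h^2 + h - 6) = (h + 1)/(h + 3)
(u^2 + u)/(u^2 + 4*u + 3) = u/(u + 3)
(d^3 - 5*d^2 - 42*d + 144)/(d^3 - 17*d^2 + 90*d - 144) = (d + 6)/(d - 6)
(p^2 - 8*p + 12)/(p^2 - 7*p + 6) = (p - 2)/(p - 1)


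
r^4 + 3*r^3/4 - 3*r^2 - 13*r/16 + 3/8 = (r - 3/2)*(r - 1/4)*(r + 1/2)*(r + 2)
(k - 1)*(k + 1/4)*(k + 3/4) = k^3 - 13*k/16 - 3/16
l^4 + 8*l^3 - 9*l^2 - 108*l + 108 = (l - 3)*(l - 1)*(l + 6)^2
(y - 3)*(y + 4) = y^2 + y - 12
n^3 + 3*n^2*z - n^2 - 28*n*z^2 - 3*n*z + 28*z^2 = (n - 1)*(n - 4*z)*(n + 7*z)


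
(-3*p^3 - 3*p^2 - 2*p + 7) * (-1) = 3*p^3 + 3*p^2 + 2*p - 7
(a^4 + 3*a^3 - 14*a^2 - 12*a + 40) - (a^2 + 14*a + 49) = a^4 + 3*a^3 - 15*a^2 - 26*a - 9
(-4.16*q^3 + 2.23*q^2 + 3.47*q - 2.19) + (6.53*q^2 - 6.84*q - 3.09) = -4.16*q^3 + 8.76*q^2 - 3.37*q - 5.28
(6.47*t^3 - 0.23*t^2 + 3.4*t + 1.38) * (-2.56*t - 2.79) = -16.5632*t^4 - 17.4625*t^3 - 8.0623*t^2 - 13.0188*t - 3.8502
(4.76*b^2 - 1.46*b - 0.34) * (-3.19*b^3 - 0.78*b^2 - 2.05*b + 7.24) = -15.1844*b^5 + 0.9446*b^4 - 7.5346*b^3 + 37.7206*b^2 - 9.8734*b - 2.4616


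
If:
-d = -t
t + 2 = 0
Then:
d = -2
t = -2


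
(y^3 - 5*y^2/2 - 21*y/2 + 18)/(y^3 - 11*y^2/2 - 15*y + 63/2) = (y - 4)/(y - 7)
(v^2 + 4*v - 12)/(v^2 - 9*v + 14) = (v + 6)/(v - 7)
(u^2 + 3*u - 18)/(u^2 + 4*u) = (u^2 + 3*u - 18)/(u*(u + 4))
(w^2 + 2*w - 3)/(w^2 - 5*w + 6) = (w^2 + 2*w - 3)/(w^2 - 5*w + 6)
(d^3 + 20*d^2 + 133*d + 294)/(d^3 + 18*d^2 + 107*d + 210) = (d + 7)/(d + 5)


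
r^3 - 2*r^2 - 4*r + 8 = (r - 2)^2*(r + 2)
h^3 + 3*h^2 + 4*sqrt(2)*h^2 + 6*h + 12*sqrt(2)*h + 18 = (h + 3)*(h + sqrt(2))*(h + 3*sqrt(2))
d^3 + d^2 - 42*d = d*(d - 6)*(d + 7)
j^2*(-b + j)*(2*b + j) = -2*b^2*j^2 + b*j^3 + j^4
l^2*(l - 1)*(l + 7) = l^4 + 6*l^3 - 7*l^2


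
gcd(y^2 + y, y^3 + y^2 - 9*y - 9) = y + 1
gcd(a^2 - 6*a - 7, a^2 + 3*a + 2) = a + 1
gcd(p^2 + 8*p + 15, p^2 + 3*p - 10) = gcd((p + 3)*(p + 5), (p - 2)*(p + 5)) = p + 5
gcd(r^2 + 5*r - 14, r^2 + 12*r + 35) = r + 7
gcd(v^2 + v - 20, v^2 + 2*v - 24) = v - 4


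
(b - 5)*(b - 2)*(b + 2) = b^3 - 5*b^2 - 4*b + 20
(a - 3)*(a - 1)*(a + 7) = a^3 + 3*a^2 - 25*a + 21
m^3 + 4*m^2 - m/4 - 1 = (m - 1/2)*(m + 1/2)*(m + 4)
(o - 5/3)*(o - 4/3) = o^2 - 3*o + 20/9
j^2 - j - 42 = (j - 7)*(j + 6)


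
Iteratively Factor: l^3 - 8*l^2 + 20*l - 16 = (l - 4)*(l^2 - 4*l + 4) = (l - 4)*(l - 2)*(l - 2)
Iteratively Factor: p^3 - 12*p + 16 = (p - 2)*(p^2 + 2*p - 8) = (p - 2)*(p + 4)*(p - 2)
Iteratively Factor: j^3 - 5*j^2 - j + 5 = (j - 1)*(j^2 - 4*j - 5) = (j - 1)*(j + 1)*(j - 5)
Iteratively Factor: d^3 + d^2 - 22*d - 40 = (d - 5)*(d^2 + 6*d + 8) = (d - 5)*(d + 2)*(d + 4)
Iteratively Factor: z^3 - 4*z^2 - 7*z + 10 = (z - 1)*(z^2 - 3*z - 10) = (z - 1)*(z + 2)*(z - 5)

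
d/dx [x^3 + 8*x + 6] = 3*x^2 + 8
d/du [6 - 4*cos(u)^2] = 4*sin(2*u)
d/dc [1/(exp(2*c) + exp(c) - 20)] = (-2*exp(c) - 1)*exp(c)/(exp(2*c) + exp(c) - 20)^2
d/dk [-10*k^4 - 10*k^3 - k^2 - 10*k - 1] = -40*k^3 - 30*k^2 - 2*k - 10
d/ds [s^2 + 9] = 2*s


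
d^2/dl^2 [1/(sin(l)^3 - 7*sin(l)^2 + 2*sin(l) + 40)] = (-9*sin(l)^6 + 77*sin(l)^5 - 188*sin(l)^4 + 290*sin(l)^3 - 818*sin(l)^2 - 244*sin(l) + 568)/(sin(l)^3 - 7*sin(l)^2 + 2*sin(l) + 40)^3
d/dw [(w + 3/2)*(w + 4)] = 2*w + 11/2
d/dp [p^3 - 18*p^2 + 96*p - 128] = 3*p^2 - 36*p + 96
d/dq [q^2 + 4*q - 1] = 2*q + 4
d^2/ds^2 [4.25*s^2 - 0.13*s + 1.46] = 8.50000000000000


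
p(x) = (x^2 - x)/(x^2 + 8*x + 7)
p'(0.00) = -0.14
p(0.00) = 0.00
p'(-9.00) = 2.33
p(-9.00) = 5.62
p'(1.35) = 0.07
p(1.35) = 0.02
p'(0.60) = 0.03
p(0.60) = -0.02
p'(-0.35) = -0.58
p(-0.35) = 0.11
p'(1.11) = 0.07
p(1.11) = 0.01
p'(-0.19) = -0.31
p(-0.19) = 0.04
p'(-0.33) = -0.53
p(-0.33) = 0.10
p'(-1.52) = -0.92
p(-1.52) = -1.34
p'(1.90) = 0.08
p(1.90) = 0.07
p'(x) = (-2*x - 8)*(x^2 - x)/(x^2 + 8*x + 7)^2 + (2*x - 1)/(x^2 + 8*x + 7)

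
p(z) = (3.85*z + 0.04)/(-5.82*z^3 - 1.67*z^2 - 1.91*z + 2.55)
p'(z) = (3.85*z + 0.04)*(17.46*z^2 + 3.34*z + 1.91)/(-5.82*z^3 - 1.67*z^2 - 1.91*z + 2.55)^2 + 3.85/(-5.82*z^3 - 1.67*z^2 - 1.91*z + 2.55) = (44.814*z^3 + 7.1279*z^2 + 0.1336*z + 9.8939)/(33.8724*z^6 + 19.4388*z^5 + 25.0213*z^4 - 23.3026*z^3 - 4.8689*z^2 - 9.741*z + 6.5025)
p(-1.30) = -0.33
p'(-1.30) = -0.34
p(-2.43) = -0.12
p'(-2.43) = -0.09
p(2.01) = -0.14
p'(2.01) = 0.13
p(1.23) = -0.36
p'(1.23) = 0.60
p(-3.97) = -0.04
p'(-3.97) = -0.02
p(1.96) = -0.15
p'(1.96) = 0.14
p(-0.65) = -0.53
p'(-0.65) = 0.02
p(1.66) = -0.20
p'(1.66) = 0.23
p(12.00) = -0.00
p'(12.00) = 0.00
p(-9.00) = -0.01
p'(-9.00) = -0.00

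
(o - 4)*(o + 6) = o^2 + 2*o - 24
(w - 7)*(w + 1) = w^2 - 6*w - 7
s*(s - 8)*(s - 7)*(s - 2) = s^4 - 17*s^3 + 86*s^2 - 112*s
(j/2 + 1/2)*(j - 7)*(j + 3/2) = j^3/2 - 9*j^2/4 - 8*j - 21/4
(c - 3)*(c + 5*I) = c^2 - 3*c + 5*I*c - 15*I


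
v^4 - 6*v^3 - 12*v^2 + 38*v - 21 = (v - 7)*(v - 1)^2*(v + 3)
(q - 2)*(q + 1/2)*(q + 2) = q^3 + q^2/2 - 4*q - 2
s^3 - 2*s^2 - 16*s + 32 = (s - 4)*(s - 2)*(s + 4)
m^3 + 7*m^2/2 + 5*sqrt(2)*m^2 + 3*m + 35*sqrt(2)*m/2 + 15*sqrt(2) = (m + 3/2)*(m + 2)*(m + 5*sqrt(2))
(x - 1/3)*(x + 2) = x^2 + 5*x/3 - 2/3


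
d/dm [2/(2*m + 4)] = -1/(m + 2)^2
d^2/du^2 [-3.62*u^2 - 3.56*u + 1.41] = -7.24000000000000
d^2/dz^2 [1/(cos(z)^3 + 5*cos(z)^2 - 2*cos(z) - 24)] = ((-5*cos(z) + 40*cos(2*z) + 9*cos(3*z))*(cos(z)^3 + 5*cos(z)^2 - 2*cos(z) - 24)/4 + 2*(3*cos(z)^2 + 10*cos(z) - 2)^2*sin(z)^2)/(cos(z)^3 + 5*cos(z)^2 - 2*cos(z) - 24)^3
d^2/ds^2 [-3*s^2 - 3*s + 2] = -6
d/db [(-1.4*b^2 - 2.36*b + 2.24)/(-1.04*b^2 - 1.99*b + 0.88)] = (0.3316*b^2 + 2.1952*b + 2.3808)/(1.0816*b^4 + 4.1392*b^3 + 2.1297*b^2 - 3.5024*b + 0.7744)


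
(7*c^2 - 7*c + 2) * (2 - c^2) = -7*c^4 + 7*c^3 + 12*c^2 - 14*c + 4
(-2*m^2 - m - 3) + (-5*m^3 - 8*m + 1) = -5*m^3 - 2*m^2 - 9*m - 2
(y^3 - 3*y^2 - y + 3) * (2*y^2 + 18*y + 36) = 2*y^5 + 12*y^4 - 20*y^3 - 120*y^2 + 18*y + 108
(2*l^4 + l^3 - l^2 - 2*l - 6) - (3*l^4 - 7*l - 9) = -l^4 + l^3 - l^2 + 5*l + 3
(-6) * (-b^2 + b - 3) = 6*b^2 - 6*b + 18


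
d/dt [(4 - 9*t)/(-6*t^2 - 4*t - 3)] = (-54*t^2 + 48*t + 43)/(36*t^4 + 48*t^3 + 52*t^2 + 24*t + 9)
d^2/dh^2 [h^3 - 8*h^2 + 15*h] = 6*h - 16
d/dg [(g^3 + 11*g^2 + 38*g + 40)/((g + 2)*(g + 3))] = (g^2 + 6*g + 7)/(g^2 + 6*g + 9)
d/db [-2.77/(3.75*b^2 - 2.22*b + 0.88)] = (20.775*b - 6.1494)/(3.75*b^2 - 2.22*b + 0.88)^2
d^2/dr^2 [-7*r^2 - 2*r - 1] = -14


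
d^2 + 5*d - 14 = (d - 2)*(d + 7)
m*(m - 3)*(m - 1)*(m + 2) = m^4 - 2*m^3 - 5*m^2 + 6*m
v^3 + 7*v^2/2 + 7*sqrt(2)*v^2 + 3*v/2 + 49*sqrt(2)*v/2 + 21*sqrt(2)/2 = (v + 1/2)*(v + 3)*(v + 7*sqrt(2))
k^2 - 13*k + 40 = (k - 8)*(k - 5)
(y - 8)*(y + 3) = y^2 - 5*y - 24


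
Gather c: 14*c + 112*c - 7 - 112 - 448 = 126*c - 567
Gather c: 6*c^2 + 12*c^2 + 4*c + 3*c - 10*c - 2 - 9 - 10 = 18*c^2 - 3*c - 21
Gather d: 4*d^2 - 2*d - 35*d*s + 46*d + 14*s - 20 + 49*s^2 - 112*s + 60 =4*d^2 + d*(44 - 35*s) + 49*s^2 - 98*s + 40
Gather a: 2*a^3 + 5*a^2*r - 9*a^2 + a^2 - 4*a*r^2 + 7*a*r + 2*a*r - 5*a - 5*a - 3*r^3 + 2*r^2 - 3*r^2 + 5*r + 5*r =2*a^3 + a^2*(5*r - 8) + a*(-4*r^2 + 9*r - 10) - 3*r^3 - r^2 + 10*r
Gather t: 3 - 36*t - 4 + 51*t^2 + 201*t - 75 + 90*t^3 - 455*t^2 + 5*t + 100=90*t^3 - 404*t^2 + 170*t + 24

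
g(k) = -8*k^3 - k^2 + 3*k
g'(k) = -24*k^2 - 2*k + 3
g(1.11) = -8.84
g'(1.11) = -28.79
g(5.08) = -1059.34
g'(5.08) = -626.51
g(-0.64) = -0.23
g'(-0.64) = -5.55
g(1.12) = -9.13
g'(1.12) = -29.35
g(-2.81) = 161.18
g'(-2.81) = -180.89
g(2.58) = -136.30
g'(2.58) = -161.91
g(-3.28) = 261.70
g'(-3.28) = -248.64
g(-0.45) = -0.82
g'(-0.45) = -0.96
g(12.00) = -13932.00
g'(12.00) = -3477.00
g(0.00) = 0.00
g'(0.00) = 3.00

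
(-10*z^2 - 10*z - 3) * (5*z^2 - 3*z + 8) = -50*z^4 - 20*z^3 - 65*z^2 - 71*z - 24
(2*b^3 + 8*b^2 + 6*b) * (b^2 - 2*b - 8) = 2*b^5 + 4*b^4 - 26*b^3 - 76*b^2 - 48*b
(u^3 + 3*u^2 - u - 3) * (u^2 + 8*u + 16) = u^5 + 11*u^4 + 39*u^3 + 37*u^2 - 40*u - 48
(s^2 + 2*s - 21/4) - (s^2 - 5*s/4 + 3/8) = 13*s/4 - 45/8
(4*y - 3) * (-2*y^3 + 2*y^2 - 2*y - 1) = -8*y^4 + 14*y^3 - 14*y^2 + 2*y + 3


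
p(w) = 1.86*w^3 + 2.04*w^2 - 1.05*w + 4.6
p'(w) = 5.58*w^2 + 4.08*w - 1.05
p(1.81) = 20.41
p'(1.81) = 24.62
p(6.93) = 714.33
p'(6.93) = 295.20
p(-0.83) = 5.81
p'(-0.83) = -0.59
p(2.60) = 48.35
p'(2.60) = 47.28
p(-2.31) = -5.02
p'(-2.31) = 19.30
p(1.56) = 14.99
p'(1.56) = 18.89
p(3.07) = 74.42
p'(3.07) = 64.07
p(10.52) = 2384.83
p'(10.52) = 659.41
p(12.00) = 3499.84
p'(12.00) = 851.43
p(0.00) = 4.60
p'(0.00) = -1.05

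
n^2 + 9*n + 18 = (n + 3)*(n + 6)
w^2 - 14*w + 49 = (w - 7)^2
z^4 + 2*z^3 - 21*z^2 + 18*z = z*(z - 3)*(z - 1)*(z + 6)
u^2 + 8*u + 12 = (u + 2)*(u + 6)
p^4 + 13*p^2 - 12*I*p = p*(p - 3*I)*(p - I)*(p + 4*I)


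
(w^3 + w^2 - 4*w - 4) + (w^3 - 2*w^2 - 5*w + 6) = 2*w^3 - w^2 - 9*w + 2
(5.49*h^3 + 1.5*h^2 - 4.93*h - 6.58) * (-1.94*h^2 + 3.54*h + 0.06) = -10.6506*h^5 + 16.5246*h^4 + 15.2036*h^3 - 4.597*h^2 - 23.589*h - 0.3948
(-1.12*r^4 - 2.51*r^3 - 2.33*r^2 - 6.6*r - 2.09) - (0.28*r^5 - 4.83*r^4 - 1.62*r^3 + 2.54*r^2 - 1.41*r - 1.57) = -0.28*r^5 + 3.71*r^4 - 0.89*r^3 - 4.87*r^2 - 5.19*r - 0.52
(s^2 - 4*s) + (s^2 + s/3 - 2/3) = 2*s^2 - 11*s/3 - 2/3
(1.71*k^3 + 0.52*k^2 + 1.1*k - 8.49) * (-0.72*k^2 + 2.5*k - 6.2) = -1.2312*k^5 + 3.9006*k^4 - 10.094*k^3 + 5.6388*k^2 - 28.045*k + 52.638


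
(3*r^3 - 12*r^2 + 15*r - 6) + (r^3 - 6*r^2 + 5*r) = 4*r^3 - 18*r^2 + 20*r - 6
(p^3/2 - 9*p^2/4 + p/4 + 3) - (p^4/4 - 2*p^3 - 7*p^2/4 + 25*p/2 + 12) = -p^4/4 + 5*p^3/2 - p^2/2 - 49*p/4 - 9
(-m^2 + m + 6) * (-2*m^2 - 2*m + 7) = 2*m^4 - 21*m^2 - 5*m + 42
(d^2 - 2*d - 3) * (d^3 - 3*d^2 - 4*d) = d^5 - 5*d^4 - d^3 + 17*d^2 + 12*d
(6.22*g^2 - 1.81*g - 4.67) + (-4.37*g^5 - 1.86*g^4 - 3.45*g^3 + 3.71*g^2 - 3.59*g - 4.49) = -4.37*g^5 - 1.86*g^4 - 3.45*g^3 + 9.93*g^2 - 5.4*g - 9.16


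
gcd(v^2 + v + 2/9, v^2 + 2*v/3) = v + 2/3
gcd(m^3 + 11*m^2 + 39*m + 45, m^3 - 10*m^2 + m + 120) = m + 3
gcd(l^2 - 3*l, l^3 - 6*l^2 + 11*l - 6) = l - 3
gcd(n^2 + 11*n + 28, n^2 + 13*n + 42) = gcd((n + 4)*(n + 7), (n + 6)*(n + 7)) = n + 7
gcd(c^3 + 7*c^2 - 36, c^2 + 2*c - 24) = c + 6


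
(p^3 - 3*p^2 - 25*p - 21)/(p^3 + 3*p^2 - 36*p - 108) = (p^2 - 6*p - 7)/(p^2 - 36)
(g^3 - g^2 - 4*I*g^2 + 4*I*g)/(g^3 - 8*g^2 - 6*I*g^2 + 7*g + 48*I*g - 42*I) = g*(g - 4*I)/(g^2 - g*(7 + 6*I) + 42*I)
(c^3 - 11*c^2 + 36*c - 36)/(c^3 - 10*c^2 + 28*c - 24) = (c - 3)/(c - 2)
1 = 1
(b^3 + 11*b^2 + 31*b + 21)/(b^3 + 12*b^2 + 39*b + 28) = (b + 3)/(b + 4)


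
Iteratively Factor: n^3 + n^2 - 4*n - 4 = (n + 2)*(n^2 - n - 2) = (n + 1)*(n + 2)*(n - 2)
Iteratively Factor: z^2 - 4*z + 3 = (z - 1)*(z - 3)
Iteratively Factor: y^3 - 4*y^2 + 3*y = (y - 3)*(y^2 - y) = (y - 3)*(y - 1)*(y)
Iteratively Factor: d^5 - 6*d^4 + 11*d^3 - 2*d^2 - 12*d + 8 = (d - 2)*(d^4 - 4*d^3 + 3*d^2 + 4*d - 4) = (d - 2)*(d + 1)*(d^3 - 5*d^2 + 8*d - 4) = (d - 2)*(d - 1)*(d + 1)*(d^2 - 4*d + 4) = (d - 2)^2*(d - 1)*(d + 1)*(d - 2)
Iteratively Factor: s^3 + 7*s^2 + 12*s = (s)*(s^2 + 7*s + 12) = s*(s + 4)*(s + 3)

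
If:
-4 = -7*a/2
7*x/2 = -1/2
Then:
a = 8/7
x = -1/7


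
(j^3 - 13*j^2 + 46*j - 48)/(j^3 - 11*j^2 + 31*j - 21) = (j^2 - 10*j + 16)/(j^2 - 8*j + 7)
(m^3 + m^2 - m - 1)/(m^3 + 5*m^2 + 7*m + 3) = (m - 1)/(m + 3)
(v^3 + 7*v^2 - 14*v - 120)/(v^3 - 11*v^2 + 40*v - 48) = (v^2 + 11*v + 30)/(v^2 - 7*v + 12)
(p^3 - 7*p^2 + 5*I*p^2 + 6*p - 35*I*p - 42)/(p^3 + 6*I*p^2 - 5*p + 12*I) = (p^2 + p*(-7 + 6*I) - 42*I)/(p^2 + 7*I*p - 12)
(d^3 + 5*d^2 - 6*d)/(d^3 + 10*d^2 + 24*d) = (d - 1)/(d + 4)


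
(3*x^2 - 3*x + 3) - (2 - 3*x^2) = 6*x^2 - 3*x + 1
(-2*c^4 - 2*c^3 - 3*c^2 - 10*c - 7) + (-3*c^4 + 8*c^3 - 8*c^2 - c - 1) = -5*c^4 + 6*c^3 - 11*c^2 - 11*c - 8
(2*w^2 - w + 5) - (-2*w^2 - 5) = 4*w^2 - w + 10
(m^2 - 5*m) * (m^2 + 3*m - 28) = m^4 - 2*m^3 - 43*m^2 + 140*m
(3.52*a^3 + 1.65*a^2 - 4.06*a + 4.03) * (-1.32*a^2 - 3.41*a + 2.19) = -4.6464*a^5 - 14.1812*a^4 + 7.4415*a^3 + 12.1385*a^2 - 22.6337*a + 8.8257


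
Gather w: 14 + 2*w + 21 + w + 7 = 3*w + 42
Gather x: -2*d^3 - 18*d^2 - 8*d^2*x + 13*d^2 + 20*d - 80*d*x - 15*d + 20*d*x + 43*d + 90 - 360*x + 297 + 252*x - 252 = -2*d^3 - 5*d^2 + 48*d + x*(-8*d^2 - 60*d - 108) + 135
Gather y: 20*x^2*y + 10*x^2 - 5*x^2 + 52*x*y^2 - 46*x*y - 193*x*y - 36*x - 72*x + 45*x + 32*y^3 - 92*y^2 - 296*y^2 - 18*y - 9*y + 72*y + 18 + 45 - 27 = 5*x^2 - 63*x + 32*y^3 + y^2*(52*x - 388) + y*(20*x^2 - 239*x + 45) + 36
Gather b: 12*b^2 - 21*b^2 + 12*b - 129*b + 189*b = -9*b^2 + 72*b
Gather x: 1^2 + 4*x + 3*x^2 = 3*x^2 + 4*x + 1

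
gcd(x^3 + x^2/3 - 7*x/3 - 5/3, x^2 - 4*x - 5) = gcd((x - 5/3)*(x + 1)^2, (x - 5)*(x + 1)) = x + 1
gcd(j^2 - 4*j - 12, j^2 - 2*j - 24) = j - 6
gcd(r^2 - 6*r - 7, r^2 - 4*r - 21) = r - 7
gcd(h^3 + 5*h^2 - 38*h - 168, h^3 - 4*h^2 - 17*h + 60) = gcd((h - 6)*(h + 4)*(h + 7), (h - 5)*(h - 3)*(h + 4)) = h + 4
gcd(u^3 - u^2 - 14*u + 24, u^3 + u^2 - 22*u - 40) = u + 4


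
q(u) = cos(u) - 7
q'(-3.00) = 0.14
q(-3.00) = -7.99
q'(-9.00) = 0.41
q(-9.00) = -7.91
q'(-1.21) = 0.94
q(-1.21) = -6.65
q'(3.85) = 0.65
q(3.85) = -7.76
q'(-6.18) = -0.10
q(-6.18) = -6.01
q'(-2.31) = 0.74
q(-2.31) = -7.67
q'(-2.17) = 0.83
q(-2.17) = -7.56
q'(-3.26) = -0.12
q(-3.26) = -7.99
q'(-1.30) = 0.96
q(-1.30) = -6.73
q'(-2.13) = 0.85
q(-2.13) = -7.53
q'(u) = -sin(u)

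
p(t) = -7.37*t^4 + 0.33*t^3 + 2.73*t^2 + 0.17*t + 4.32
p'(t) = -29.48*t^3 + 0.99*t^2 + 5.46*t + 0.17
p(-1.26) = -10.80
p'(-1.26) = 53.83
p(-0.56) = 4.30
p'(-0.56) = 2.60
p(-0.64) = 4.01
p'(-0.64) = 4.81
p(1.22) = -7.14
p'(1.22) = -45.23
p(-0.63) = 4.05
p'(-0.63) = 4.49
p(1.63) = -38.75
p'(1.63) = -115.97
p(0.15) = 4.40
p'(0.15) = 0.91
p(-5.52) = -6811.58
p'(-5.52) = 4958.63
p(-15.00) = -373603.98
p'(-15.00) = 99636.02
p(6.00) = -9376.62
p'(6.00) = -6299.11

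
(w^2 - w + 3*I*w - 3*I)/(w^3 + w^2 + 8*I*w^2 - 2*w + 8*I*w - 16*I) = (w + 3*I)/(w^2 + w*(2 + 8*I) + 16*I)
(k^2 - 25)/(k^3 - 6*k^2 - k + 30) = (k + 5)/(k^2 - k - 6)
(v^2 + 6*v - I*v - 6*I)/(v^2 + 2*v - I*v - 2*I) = (v + 6)/(v + 2)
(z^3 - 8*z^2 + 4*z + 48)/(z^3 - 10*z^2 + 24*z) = (z + 2)/z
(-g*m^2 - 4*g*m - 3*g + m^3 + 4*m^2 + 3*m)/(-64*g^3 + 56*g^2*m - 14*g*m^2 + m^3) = (g*m^2 + 4*g*m + 3*g - m^3 - 4*m^2 - 3*m)/(64*g^3 - 56*g^2*m + 14*g*m^2 - m^3)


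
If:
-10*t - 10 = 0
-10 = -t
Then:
No Solution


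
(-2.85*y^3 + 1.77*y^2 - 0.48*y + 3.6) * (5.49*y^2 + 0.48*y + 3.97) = -15.6465*y^5 + 8.3493*y^4 - 13.1001*y^3 + 26.5605*y^2 - 0.1776*y + 14.292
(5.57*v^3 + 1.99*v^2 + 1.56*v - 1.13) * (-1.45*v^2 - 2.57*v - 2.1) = -8.0765*v^5 - 17.2004*v^4 - 19.0733*v^3 - 6.5497*v^2 - 0.371900000000001*v + 2.373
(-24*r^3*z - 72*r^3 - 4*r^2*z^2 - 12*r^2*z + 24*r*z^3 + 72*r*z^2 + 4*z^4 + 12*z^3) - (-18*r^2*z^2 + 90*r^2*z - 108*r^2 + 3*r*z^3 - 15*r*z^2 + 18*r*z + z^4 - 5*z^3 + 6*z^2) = -24*r^3*z - 72*r^3 + 14*r^2*z^2 - 102*r^2*z + 108*r^2 + 21*r*z^3 + 87*r*z^2 - 18*r*z + 3*z^4 + 17*z^3 - 6*z^2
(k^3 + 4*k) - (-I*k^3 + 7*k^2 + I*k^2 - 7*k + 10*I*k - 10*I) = k^3 + I*k^3 - 7*k^2 - I*k^2 + 11*k - 10*I*k + 10*I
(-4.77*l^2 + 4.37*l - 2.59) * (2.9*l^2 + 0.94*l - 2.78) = -13.833*l^4 + 8.1892*l^3 + 9.8574*l^2 - 14.5832*l + 7.2002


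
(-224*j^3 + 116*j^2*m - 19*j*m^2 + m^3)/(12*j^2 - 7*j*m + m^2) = (-56*j^2 + 15*j*m - m^2)/(3*j - m)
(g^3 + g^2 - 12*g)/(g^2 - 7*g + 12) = g*(g + 4)/(g - 4)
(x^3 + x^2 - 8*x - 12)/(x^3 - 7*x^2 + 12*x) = (x^2 + 4*x + 4)/(x*(x - 4))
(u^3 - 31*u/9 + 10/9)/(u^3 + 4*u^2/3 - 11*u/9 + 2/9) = (3*u - 5)/(3*u - 1)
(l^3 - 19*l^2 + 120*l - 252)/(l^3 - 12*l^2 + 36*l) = (l - 7)/l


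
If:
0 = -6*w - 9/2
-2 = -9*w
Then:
No Solution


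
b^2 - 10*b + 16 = (b - 8)*(b - 2)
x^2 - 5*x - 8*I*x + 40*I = (x - 5)*(x - 8*I)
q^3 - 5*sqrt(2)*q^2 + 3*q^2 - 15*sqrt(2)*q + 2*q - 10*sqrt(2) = (q + 1)*(q + 2)*(q - 5*sqrt(2))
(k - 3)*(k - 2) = k^2 - 5*k + 6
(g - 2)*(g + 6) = g^2 + 4*g - 12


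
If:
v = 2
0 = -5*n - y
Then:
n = -y/5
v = 2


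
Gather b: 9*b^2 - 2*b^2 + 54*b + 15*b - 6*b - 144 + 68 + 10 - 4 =7*b^2 + 63*b - 70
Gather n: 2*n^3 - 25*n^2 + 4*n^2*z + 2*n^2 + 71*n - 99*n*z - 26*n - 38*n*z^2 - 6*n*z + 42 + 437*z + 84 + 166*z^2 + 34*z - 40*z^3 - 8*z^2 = 2*n^3 + n^2*(4*z - 23) + n*(-38*z^2 - 105*z + 45) - 40*z^3 + 158*z^2 + 471*z + 126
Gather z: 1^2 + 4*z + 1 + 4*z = 8*z + 2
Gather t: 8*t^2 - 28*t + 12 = 8*t^2 - 28*t + 12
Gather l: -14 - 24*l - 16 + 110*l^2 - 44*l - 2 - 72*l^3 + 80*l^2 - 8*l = -72*l^3 + 190*l^2 - 76*l - 32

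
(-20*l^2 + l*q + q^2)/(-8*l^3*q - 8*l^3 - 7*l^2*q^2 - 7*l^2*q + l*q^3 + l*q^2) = (20*l^2 - l*q - q^2)/(l*(8*l^2*q + 8*l^2 + 7*l*q^2 + 7*l*q - q^3 - q^2))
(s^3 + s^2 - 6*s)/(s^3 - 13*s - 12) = s*(s - 2)/(s^2 - 3*s - 4)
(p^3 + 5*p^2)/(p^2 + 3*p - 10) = p^2/(p - 2)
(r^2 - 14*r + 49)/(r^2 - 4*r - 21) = (r - 7)/(r + 3)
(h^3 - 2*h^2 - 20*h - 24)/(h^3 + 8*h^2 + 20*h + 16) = (h - 6)/(h + 4)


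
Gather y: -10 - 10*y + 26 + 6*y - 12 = 4 - 4*y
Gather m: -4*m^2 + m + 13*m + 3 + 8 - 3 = -4*m^2 + 14*m + 8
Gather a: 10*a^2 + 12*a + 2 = 10*a^2 + 12*a + 2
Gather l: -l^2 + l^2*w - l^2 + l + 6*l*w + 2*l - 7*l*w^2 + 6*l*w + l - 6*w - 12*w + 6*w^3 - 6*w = l^2*(w - 2) + l*(-7*w^2 + 12*w + 4) + 6*w^3 - 24*w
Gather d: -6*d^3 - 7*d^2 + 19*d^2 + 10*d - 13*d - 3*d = -6*d^3 + 12*d^2 - 6*d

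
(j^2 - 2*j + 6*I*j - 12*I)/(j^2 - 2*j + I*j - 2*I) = (j + 6*I)/(j + I)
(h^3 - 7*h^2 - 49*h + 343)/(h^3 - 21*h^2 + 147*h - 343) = (h + 7)/(h - 7)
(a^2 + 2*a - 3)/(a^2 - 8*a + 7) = (a + 3)/(a - 7)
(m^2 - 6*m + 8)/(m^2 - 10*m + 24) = (m - 2)/(m - 6)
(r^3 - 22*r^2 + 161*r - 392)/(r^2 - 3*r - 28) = (r^2 - 15*r + 56)/(r + 4)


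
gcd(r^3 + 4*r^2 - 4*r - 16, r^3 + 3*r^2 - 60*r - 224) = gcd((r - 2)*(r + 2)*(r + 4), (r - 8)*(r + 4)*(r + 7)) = r + 4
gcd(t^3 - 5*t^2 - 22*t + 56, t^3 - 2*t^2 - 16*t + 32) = t^2 + 2*t - 8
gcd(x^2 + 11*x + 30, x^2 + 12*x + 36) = x + 6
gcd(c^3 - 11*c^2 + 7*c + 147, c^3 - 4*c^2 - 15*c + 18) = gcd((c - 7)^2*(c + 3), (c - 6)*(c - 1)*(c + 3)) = c + 3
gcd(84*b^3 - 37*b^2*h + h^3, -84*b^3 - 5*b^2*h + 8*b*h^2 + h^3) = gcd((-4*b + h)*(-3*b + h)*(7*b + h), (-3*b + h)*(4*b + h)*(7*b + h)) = 21*b^2 - 4*b*h - h^2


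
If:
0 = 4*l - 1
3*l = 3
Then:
No Solution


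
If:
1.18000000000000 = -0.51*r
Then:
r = -2.31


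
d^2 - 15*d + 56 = (d - 8)*(d - 7)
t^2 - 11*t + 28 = (t - 7)*(t - 4)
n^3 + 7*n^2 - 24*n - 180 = (n - 5)*(n + 6)^2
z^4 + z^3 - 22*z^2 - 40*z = z*(z - 5)*(z + 2)*(z + 4)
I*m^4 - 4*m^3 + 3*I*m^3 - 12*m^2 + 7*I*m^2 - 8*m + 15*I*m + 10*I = (m + 2)*(m - I)*(m + 5*I)*(I*m + I)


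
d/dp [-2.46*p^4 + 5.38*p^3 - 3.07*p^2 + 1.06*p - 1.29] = -9.84*p^3 + 16.14*p^2 - 6.14*p + 1.06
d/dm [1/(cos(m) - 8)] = sin(m)/(cos(m) - 8)^2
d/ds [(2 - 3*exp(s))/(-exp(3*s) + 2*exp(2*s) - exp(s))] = 2*(-3*exp(2*s) + 3*exp(s) - 1)*exp(-s)/(exp(3*s) - 3*exp(2*s) + 3*exp(s) - 1)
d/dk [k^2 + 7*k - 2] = 2*k + 7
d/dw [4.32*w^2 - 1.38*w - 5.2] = 8.64*w - 1.38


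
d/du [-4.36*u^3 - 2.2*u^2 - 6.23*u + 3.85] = -13.08*u^2 - 4.4*u - 6.23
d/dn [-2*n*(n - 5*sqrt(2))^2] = -6*n^2 + 40*sqrt(2)*n - 100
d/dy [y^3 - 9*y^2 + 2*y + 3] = 3*y^2 - 18*y + 2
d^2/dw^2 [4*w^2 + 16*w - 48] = 8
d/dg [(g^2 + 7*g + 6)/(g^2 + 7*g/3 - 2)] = 6*(-7*g^2 - 24*g - 42)/(9*g^4 + 42*g^3 + 13*g^2 - 84*g + 36)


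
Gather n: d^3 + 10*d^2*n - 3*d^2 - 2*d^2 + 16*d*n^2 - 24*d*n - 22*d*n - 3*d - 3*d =d^3 - 5*d^2 + 16*d*n^2 - 6*d + n*(10*d^2 - 46*d)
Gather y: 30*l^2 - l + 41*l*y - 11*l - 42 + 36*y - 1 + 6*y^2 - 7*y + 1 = 30*l^2 - 12*l + 6*y^2 + y*(41*l + 29) - 42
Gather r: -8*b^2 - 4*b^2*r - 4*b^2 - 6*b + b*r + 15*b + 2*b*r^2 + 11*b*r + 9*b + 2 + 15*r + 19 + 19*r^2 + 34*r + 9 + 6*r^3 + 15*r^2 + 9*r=-12*b^2 + 18*b + 6*r^3 + r^2*(2*b + 34) + r*(-4*b^2 + 12*b + 58) + 30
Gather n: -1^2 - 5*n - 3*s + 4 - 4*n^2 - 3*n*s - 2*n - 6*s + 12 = -4*n^2 + n*(-3*s - 7) - 9*s + 15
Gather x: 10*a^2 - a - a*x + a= 10*a^2 - a*x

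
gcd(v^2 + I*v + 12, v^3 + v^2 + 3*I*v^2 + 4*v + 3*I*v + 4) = v + 4*I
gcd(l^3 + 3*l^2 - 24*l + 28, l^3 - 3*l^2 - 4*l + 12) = l - 2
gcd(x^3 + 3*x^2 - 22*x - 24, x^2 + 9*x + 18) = x + 6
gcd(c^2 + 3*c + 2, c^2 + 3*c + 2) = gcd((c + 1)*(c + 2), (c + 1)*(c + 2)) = c^2 + 3*c + 2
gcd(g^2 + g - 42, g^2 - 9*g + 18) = g - 6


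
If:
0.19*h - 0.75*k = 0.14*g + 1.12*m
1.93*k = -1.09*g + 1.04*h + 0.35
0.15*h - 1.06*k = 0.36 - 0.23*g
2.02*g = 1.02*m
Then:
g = 0.06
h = -1.19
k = -0.49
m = 0.12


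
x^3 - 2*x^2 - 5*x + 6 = (x - 3)*(x - 1)*(x + 2)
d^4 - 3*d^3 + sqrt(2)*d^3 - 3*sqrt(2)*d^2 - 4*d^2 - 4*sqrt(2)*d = d*(d - 4)*(d + 1)*(d + sqrt(2))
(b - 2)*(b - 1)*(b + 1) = b^3 - 2*b^2 - b + 2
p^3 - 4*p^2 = p^2*(p - 4)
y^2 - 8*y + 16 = (y - 4)^2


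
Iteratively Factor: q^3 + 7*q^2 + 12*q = (q + 4)*(q^2 + 3*q) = q*(q + 4)*(q + 3)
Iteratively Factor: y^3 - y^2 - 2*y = (y + 1)*(y^2 - 2*y) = y*(y + 1)*(y - 2)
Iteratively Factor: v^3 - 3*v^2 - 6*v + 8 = (v - 4)*(v^2 + v - 2) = (v - 4)*(v - 1)*(v + 2)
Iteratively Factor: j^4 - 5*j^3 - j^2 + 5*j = (j)*(j^3 - 5*j^2 - j + 5) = j*(j - 5)*(j^2 - 1) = j*(j - 5)*(j + 1)*(j - 1)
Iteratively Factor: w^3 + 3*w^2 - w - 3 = (w - 1)*(w^2 + 4*w + 3) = (w - 1)*(w + 3)*(w + 1)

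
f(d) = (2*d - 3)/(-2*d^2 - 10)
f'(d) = 4*d*(2*d - 3)/(-2*d^2 - 10)^2 + 2/(-2*d^2 - 10) = (-d^2 + d*(2*d - 3) - 5)/(d^2 + 5)^2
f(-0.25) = 0.35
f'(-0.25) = -0.16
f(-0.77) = 0.41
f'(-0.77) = -0.07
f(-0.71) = 0.40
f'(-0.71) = -0.08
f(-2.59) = 0.35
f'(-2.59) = 0.07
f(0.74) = 0.14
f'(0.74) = -0.22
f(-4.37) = 0.24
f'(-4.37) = 0.05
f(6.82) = -0.10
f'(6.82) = 0.01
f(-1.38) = 0.42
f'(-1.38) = 0.02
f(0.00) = 0.30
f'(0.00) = -0.20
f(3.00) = -0.11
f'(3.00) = -0.03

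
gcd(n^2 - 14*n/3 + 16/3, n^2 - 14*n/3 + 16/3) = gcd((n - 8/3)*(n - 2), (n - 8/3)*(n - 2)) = n^2 - 14*n/3 + 16/3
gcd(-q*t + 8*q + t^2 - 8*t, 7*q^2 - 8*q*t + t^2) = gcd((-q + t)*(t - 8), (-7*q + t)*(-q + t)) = q - t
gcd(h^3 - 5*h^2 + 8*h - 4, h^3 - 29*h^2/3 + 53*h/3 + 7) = 1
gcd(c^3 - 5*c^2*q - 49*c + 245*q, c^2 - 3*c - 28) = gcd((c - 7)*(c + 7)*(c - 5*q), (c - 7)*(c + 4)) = c - 7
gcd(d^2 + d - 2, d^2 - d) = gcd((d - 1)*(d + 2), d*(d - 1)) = d - 1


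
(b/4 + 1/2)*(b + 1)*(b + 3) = b^3/4 + 3*b^2/2 + 11*b/4 + 3/2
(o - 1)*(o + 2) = o^2 + o - 2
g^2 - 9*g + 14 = (g - 7)*(g - 2)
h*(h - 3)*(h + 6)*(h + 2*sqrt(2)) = h^4 + 2*sqrt(2)*h^3 + 3*h^3 - 18*h^2 + 6*sqrt(2)*h^2 - 36*sqrt(2)*h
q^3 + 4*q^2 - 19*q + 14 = (q - 2)*(q - 1)*(q + 7)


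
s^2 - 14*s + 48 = (s - 8)*(s - 6)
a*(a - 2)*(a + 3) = a^3 + a^2 - 6*a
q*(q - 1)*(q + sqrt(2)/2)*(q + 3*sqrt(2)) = q^4 - q^3 + 7*sqrt(2)*q^3/2 - 7*sqrt(2)*q^2/2 + 3*q^2 - 3*q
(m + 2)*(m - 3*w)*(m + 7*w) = m^3 + 4*m^2*w + 2*m^2 - 21*m*w^2 + 8*m*w - 42*w^2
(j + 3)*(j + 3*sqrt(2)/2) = j^2 + 3*sqrt(2)*j/2 + 3*j + 9*sqrt(2)/2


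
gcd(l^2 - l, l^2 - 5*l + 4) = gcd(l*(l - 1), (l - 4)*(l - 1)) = l - 1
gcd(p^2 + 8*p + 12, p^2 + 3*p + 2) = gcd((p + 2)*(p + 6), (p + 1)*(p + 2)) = p + 2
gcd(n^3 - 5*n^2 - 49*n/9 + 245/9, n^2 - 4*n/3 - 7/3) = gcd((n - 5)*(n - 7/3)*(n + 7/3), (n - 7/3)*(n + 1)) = n - 7/3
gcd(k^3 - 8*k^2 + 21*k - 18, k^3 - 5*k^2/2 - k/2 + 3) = k - 2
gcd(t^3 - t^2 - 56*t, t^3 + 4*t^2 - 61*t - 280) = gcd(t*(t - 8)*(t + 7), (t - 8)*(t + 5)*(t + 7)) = t^2 - t - 56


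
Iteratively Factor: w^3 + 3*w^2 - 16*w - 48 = (w + 3)*(w^2 - 16) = (w - 4)*(w + 3)*(w + 4)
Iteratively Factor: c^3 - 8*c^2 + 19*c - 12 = (c - 3)*(c^2 - 5*c + 4) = (c - 4)*(c - 3)*(c - 1)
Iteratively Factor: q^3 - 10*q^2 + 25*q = (q)*(q^2 - 10*q + 25) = q*(q - 5)*(q - 5)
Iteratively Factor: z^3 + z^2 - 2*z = (z + 2)*(z^2 - z) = z*(z + 2)*(z - 1)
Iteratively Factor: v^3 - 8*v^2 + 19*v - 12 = (v - 3)*(v^2 - 5*v + 4) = (v - 3)*(v - 1)*(v - 4)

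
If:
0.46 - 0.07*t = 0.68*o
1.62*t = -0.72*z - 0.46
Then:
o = 0.0457516339869281*z + 0.705700798838054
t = -0.444444444444444*z - 0.283950617283951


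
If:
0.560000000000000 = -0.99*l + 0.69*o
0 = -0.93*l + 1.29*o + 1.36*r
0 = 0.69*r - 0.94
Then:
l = -3.15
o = -3.71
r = 1.36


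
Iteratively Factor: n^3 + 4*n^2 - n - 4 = (n + 1)*(n^2 + 3*n - 4) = (n - 1)*(n + 1)*(n + 4)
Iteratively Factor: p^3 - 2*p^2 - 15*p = (p + 3)*(p^2 - 5*p) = p*(p + 3)*(p - 5)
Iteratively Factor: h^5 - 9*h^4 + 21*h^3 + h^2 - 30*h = (h + 1)*(h^4 - 10*h^3 + 31*h^2 - 30*h) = (h - 5)*(h + 1)*(h^3 - 5*h^2 + 6*h) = h*(h - 5)*(h + 1)*(h^2 - 5*h + 6) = h*(h - 5)*(h - 3)*(h + 1)*(h - 2)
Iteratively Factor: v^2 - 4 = (v - 2)*(v + 2)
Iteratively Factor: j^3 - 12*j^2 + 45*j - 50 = (j - 5)*(j^2 - 7*j + 10) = (j - 5)^2*(j - 2)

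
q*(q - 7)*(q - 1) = q^3 - 8*q^2 + 7*q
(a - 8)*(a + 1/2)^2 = a^3 - 7*a^2 - 31*a/4 - 2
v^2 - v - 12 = (v - 4)*(v + 3)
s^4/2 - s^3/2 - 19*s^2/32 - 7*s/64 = s*(s/2 + 1/4)*(s - 7/4)*(s + 1/4)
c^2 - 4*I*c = c*(c - 4*I)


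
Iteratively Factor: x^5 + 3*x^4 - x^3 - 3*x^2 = (x + 1)*(x^4 + 2*x^3 - 3*x^2) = x*(x + 1)*(x^3 + 2*x^2 - 3*x) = x*(x - 1)*(x + 1)*(x^2 + 3*x) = x*(x - 1)*(x + 1)*(x + 3)*(x)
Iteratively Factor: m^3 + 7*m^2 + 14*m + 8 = (m + 2)*(m^2 + 5*m + 4) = (m + 2)*(m + 4)*(m + 1)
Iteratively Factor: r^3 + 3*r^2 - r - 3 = (r + 1)*(r^2 + 2*r - 3) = (r - 1)*(r + 1)*(r + 3)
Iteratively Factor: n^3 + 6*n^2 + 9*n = (n + 3)*(n^2 + 3*n) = (n + 3)^2*(n)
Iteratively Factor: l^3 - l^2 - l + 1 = (l + 1)*(l^2 - 2*l + 1) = (l - 1)*(l + 1)*(l - 1)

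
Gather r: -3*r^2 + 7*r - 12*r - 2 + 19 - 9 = -3*r^2 - 5*r + 8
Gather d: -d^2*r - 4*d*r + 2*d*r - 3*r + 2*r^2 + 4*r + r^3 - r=-d^2*r - 2*d*r + r^3 + 2*r^2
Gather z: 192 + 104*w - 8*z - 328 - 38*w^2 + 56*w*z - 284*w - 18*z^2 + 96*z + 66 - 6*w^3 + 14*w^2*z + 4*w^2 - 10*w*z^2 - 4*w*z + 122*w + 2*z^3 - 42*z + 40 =-6*w^3 - 34*w^2 - 58*w + 2*z^3 + z^2*(-10*w - 18) + z*(14*w^2 + 52*w + 46) - 30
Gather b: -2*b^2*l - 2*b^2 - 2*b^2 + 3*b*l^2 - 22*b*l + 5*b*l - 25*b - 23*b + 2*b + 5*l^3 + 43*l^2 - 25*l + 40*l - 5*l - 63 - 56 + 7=b^2*(-2*l - 4) + b*(3*l^2 - 17*l - 46) + 5*l^3 + 43*l^2 + 10*l - 112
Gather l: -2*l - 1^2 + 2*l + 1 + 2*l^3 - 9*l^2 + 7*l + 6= 2*l^3 - 9*l^2 + 7*l + 6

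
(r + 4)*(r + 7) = r^2 + 11*r + 28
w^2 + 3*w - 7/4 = (w - 1/2)*(w + 7/2)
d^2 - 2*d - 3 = (d - 3)*(d + 1)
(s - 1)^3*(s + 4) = s^4 + s^3 - 9*s^2 + 11*s - 4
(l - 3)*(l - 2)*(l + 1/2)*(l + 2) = l^4 - 5*l^3/2 - 11*l^2/2 + 10*l + 6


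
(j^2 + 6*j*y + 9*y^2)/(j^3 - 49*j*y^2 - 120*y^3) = (-j - 3*y)/(-j^2 + 3*j*y + 40*y^2)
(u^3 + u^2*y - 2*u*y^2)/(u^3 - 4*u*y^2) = (-u + y)/(-u + 2*y)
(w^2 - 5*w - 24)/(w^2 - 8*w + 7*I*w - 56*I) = (w + 3)/(w + 7*I)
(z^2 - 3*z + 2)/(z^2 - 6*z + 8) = (z - 1)/(z - 4)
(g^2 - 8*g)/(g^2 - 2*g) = (g - 8)/(g - 2)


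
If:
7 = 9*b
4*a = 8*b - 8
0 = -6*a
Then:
No Solution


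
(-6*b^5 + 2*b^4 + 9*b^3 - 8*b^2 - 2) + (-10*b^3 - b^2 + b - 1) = -6*b^5 + 2*b^4 - b^3 - 9*b^2 + b - 3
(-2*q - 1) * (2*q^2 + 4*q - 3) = -4*q^3 - 10*q^2 + 2*q + 3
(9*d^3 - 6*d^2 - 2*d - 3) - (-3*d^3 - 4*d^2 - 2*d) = 12*d^3 - 2*d^2 - 3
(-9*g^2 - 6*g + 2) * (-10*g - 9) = 90*g^3 + 141*g^2 + 34*g - 18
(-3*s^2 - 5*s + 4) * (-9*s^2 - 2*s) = 27*s^4 + 51*s^3 - 26*s^2 - 8*s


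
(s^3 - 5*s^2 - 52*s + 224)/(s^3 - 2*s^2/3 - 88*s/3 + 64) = 3*(s^2 - s - 56)/(3*s^2 + 10*s - 48)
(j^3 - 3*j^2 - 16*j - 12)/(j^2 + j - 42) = (j^2 + 3*j + 2)/(j + 7)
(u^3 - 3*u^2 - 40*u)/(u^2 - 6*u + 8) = u*(u^2 - 3*u - 40)/(u^2 - 6*u + 8)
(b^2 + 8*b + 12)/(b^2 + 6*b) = (b + 2)/b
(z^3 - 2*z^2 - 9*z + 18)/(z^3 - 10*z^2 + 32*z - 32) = (z^2 - 9)/(z^2 - 8*z + 16)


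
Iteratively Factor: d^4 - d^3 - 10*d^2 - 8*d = (d - 4)*(d^3 + 3*d^2 + 2*d) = (d - 4)*(d + 1)*(d^2 + 2*d) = d*(d - 4)*(d + 1)*(d + 2)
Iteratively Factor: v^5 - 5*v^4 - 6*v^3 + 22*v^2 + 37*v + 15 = (v + 1)*(v^4 - 6*v^3 + 22*v + 15) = (v + 1)^2*(v^3 - 7*v^2 + 7*v + 15) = (v + 1)^3*(v^2 - 8*v + 15) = (v - 3)*(v + 1)^3*(v - 5)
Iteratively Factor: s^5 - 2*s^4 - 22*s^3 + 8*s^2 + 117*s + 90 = (s + 2)*(s^4 - 4*s^3 - 14*s^2 + 36*s + 45) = (s - 5)*(s + 2)*(s^3 + s^2 - 9*s - 9) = (s - 5)*(s - 3)*(s + 2)*(s^2 + 4*s + 3) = (s - 5)*(s - 3)*(s + 1)*(s + 2)*(s + 3)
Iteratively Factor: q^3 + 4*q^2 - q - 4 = (q + 1)*(q^2 + 3*q - 4) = (q + 1)*(q + 4)*(q - 1)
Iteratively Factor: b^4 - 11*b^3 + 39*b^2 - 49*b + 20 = (b - 1)*(b^3 - 10*b^2 + 29*b - 20) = (b - 5)*(b - 1)*(b^2 - 5*b + 4) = (b - 5)*(b - 1)^2*(b - 4)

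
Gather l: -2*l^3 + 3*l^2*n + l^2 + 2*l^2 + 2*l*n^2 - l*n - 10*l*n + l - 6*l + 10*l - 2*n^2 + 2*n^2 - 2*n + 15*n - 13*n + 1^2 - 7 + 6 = -2*l^3 + l^2*(3*n + 3) + l*(2*n^2 - 11*n + 5)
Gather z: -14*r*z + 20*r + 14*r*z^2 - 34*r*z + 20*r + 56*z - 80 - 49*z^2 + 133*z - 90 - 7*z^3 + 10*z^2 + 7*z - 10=40*r - 7*z^3 + z^2*(14*r - 39) + z*(196 - 48*r) - 180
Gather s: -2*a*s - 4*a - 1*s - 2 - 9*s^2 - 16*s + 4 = -4*a - 9*s^2 + s*(-2*a - 17) + 2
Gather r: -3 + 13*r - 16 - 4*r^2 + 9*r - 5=-4*r^2 + 22*r - 24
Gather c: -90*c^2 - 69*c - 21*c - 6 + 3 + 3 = -90*c^2 - 90*c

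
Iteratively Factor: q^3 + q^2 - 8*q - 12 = (q - 3)*(q^2 + 4*q + 4) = (q - 3)*(q + 2)*(q + 2)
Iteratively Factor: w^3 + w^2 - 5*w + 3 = (w - 1)*(w^2 + 2*w - 3) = (w - 1)*(w + 3)*(w - 1)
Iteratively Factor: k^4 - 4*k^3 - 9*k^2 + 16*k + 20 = (k - 2)*(k^3 - 2*k^2 - 13*k - 10) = (k - 2)*(k + 1)*(k^2 - 3*k - 10) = (k - 5)*(k - 2)*(k + 1)*(k + 2)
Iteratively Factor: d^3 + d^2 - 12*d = (d)*(d^2 + d - 12) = d*(d + 4)*(d - 3)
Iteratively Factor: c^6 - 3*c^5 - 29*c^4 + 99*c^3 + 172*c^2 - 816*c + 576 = (c + 4)*(c^5 - 7*c^4 - c^3 + 103*c^2 - 240*c + 144) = (c - 3)*(c + 4)*(c^4 - 4*c^3 - 13*c^2 + 64*c - 48) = (c - 3)*(c + 4)^2*(c^3 - 8*c^2 + 19*c - 12) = (c - 3)*(c - 1)*(c + 4)^2*(c^2 - 7*c + 12) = (c - 3)^2*(c - 1)*(c + 4)^2*(c - 4)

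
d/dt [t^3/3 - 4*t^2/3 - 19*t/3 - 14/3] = t^2 - 8*t/3 - 19/3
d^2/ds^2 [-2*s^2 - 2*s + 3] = -4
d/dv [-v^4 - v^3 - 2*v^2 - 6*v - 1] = -4*v^3 - 3*v^2 - 4*v - 6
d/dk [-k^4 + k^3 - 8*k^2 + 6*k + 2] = -4*k^3 + 3*k^2 - 16*k + 6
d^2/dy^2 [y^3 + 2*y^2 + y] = 6*y + 4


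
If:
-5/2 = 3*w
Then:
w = -5/6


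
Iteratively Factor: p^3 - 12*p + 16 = (p - 2)*(p^2 + 2*p - 8) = (p - 2)*(p + 4)*(p - 2)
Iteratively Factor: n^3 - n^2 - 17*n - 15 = (n + 1)*(n^2 - 2*n - 15) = (n + 1)*(n + 3)*(n - 5)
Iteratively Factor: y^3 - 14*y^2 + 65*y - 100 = (y - 5)*(y^2 - 9*y + 20) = (y - 5)^2*(y - 4)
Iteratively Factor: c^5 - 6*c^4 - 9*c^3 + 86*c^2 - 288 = (c - 4)*(c^4 - 2*c^3 - 17*c^2 + 18*c + 72) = (c - 4)^2*(c^3 + 2*c^2 - 9*c - 18) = (c - 4)^2*(c + 3)*(c^2 - c - 6) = (c - 4)^2*(c - 3)*(c + 3)*(c + 2)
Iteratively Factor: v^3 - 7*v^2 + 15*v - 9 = (v - 3)*(v^2 - 4*v + 3) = (v - 3)*(v - 1)*(v - 3)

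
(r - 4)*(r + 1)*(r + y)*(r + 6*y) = r^4 + 7*r^3*y - 3*r^3 + 6*r^2*y^2 - 21*r^2*y - 4*r^2 - 18*r*y^2 - 28*r*y - 24*y^2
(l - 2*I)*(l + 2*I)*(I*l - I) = I*l^3 - I*l^2 + 4*I*l - 4*I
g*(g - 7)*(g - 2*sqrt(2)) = g^3 - 7*g^2 - 2*sqrt(2)*g^2 + 14*sqrt(2)*g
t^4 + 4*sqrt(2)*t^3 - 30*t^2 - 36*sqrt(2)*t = t*(t - 3*sqrt(2))*(t + sqrt(2))*(t + 6*sqrt(2))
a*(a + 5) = a^2 + 5*a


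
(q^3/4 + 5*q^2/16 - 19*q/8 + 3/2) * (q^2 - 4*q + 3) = q^5/4 - 11*q^4/16 - 23*q^3/8 + 191*q^2/16 - 105*q/8 + 9/2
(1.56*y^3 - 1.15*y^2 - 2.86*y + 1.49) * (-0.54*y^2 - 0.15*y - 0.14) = -0.8424*y^5 + 0.387*y^4 + 1.4985*y^3 - 0.2146*y^2 + 0.1769*y - 0.2086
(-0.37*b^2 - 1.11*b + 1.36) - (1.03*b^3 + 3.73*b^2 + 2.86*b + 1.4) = -1.03*b^3 - 4.1*b^2 - 3.97*b - 0.0399999999999998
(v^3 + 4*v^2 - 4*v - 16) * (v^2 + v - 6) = v^5 + 5*v^4 - 6*v^3 - 44*v^2 + 8*v + 96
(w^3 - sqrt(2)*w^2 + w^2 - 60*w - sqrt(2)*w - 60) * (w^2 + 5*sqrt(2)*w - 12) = w^5 + w^4 + 4*sqrt(2)*w^4 - 82*w^3 + 4*sqrt(2)*w^3 - 288*sqrt(2)*w^2 - 82*w^2 - 288*sqrt(2)*w + 720*w + 720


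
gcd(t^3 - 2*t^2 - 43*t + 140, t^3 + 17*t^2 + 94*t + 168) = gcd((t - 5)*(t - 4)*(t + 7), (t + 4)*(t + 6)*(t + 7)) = t + 7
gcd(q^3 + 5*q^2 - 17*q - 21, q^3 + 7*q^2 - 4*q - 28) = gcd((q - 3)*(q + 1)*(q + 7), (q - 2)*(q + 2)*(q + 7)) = q + 7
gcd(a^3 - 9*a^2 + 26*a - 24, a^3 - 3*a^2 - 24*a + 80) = a - 4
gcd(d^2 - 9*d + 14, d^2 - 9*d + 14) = d^2 - 9*d + 14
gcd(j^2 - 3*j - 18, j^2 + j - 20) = 1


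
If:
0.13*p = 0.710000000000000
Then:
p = 5.46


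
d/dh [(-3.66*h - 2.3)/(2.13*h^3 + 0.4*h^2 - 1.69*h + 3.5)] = (15.5916*h^3 + 16.161*h^2 + 1.84*h - 16.697)/(4.5369*h^6 + 1.704*h^5 - 7.0394*h^4 + 13.558*h^3 + 5.6561*h^2 - 11.83*h + 12.25)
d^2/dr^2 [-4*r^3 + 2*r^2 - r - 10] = 4 - 24*r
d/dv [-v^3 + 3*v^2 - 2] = 3*v*(2 - v)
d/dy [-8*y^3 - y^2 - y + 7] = -24*y^2 - 2*y - 1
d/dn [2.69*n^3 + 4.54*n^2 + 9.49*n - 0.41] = 8.07*n^2 + 9.08*n + 9.49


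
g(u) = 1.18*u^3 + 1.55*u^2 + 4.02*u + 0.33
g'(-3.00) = 26.58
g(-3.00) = -29.64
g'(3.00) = 45.18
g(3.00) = 58.20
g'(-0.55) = 3.39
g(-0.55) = -1.61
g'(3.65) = 62.50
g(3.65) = 93.03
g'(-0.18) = 3.58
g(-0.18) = -0.35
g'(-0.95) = 4.27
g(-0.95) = -3.10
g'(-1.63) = 8.37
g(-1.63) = -7.21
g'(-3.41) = 34.61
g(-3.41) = -42.14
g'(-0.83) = 3.89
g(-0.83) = -2.61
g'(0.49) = 6.39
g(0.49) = 2.81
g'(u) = 3.54*u^2 + 3.1*u + 4.02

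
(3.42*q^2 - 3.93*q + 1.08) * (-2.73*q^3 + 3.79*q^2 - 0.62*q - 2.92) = -9.3366*q^5 + 23.6907*q^4 - 19.9635*q^3 - 3.4566*q^2 + 10.806*q - 3.1536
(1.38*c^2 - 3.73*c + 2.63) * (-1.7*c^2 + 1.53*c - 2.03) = -2.346*c^4 + 8.4524*c^3 - 12.9793*c^2 + 11.5958*c - 5.3389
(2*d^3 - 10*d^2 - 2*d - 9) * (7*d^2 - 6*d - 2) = 14*d^5 - 82*d^4 + 42*d^3 - 31*d^2 + 58*d + 18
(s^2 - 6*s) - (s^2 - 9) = 9 - 6*s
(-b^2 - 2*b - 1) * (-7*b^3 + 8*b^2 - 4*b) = 7*b^5 + 6*b^4 - 5*b^3 + 4*b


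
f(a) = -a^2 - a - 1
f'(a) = -2*a - 1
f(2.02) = -7.10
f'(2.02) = -5.04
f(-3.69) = -10.93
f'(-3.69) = 6.38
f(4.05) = -21.45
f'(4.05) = -9.10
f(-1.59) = -1.94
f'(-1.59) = 2.18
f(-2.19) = -3.61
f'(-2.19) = 3.38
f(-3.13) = -7.67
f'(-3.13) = 5.26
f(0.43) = -1.61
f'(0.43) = -1.86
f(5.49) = -36.63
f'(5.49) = -11.98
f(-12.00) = -133.00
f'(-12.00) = 23.00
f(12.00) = -157.00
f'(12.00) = -25.00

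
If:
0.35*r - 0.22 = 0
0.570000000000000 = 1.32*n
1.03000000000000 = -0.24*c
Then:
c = -4.29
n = 0.43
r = 0.63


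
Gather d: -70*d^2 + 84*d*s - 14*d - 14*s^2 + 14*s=-70*d^2 + d*(84*s - 14) - 14*s^2 + 14*s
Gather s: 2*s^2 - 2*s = 2*s^2 - 2*s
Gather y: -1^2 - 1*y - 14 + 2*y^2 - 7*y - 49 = 2*y^2 - 8*y - 64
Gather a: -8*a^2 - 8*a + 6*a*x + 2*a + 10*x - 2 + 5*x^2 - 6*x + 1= -8*a^2 + a*(6*x - 6) + 5*x^2 + 4*x - 1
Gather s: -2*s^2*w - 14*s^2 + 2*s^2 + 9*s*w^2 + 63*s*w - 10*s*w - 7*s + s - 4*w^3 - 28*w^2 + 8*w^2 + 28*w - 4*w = s^2*(-2*w - 12) + s*(9*w^2 + 53*w - 6) - 4*w^3 - 20*w^2 + 24*w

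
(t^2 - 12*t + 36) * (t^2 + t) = t^4 - 11*t^3 + 24*t^2 + 36*t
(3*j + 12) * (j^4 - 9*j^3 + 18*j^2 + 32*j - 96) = 3*j^5 - 15*j^4 - 54*j^3 + 312*j^2 + 96*j - 1152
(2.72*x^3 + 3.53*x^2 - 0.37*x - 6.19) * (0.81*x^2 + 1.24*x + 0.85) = 2.2032*x^5 + 6.2321*x^4 + 6.3895*x^3 - 2.4722*x^2 - 7.9901*x - 5.2615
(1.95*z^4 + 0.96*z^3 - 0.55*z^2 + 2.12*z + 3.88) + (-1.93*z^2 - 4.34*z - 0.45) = 1.95*z^4 + 0.96*z^3 - 2.48*z^2 - 2.22*z + 3.43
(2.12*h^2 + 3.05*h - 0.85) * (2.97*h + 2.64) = 6.2964*h^3 + 14.6553*h^2 + 5.5275*h - 2.244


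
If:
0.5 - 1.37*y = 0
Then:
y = 0.36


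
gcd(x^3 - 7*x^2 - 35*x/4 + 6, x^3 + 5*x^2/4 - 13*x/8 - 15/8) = x + 3/2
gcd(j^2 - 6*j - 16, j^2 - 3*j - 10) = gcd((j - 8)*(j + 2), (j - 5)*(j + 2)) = j + 2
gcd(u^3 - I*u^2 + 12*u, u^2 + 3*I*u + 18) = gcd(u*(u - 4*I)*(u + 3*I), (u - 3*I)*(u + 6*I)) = 1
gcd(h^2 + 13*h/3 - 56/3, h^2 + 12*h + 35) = h + 7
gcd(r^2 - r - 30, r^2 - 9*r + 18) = r - 6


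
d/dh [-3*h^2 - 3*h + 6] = -6*h - 3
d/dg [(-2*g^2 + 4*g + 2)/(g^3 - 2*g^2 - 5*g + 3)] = 2*(g^4 - 4*g^3 + 6*g^2 - 2*g + 11)/(g^6 - 4*g^5 - 6*g^4 + 26*g^3 + 13*g^2 - 30*g + 9)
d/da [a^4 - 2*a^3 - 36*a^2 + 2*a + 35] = 4*a^3 - 6*a^2 - 72*a + 2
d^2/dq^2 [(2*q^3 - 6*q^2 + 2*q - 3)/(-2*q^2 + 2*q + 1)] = 4*(2*q^3 + 30*q^2 - 27*q + 14)/(8*q^6 - 24*q^5 + 12*q^4 + 16*q^3 - 6*q^2 - 6*q - 1)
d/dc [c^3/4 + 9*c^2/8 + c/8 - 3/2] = 3*c^2/4 + 9*c/4 + 1/8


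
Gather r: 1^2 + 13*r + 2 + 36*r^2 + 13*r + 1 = 36*r^2 + 26*r + 4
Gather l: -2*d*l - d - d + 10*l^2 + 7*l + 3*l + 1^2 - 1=-2*d + 10*l^2 + l*(10 - 2*d)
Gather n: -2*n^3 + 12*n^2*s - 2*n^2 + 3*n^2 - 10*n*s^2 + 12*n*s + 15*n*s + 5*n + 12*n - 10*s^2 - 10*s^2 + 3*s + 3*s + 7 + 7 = -2*n^3 + n^2*(12*s + 1) + n*(-10*s^2 + 27*s + 17) - 20*s^2 + 6*s + 14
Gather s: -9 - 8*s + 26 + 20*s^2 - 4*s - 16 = 20*s^2 - 12*s + 1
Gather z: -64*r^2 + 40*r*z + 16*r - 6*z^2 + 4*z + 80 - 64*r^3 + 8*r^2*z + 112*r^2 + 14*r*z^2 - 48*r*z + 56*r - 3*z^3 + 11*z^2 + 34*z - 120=-64*r^3 + 48*r^2 + 72*r - 3*z^3 + z^2*(14*r + 5) + z*(8*r^2 - 8*r + 38) - 40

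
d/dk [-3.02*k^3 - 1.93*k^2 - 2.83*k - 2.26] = -9.06*k^2 - 3.86*k - 2.83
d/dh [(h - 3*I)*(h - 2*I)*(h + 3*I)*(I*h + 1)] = 4*I*h^3 + 9*h^2 + 14*I*h + 27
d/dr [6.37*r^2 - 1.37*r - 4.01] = 12.74*r - 1.37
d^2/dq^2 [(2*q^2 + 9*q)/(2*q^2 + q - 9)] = 2*(32*q^3 + 108*q^2 + 486*q + 243)/(8*q^6 + 12*q^5 - 102*q^4 - 107*q^3 + 459*q^2 + 243*q - 729)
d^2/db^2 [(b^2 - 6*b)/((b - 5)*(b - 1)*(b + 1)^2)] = 2*(3*b^6 - 54*b^5 + 319*b^4 - 788*b^3 + 885*b^2 - 830*b + 145)/(b^10 - 14*b^9 + 57*b^8 - 8*b^7 - 302*b^6 + 108*b^5 + 554*b^4 - 136*b^3 - 435*b^2 + 50*b + 125)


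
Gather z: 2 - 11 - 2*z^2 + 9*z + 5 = -2*z^2 + 9*z - 4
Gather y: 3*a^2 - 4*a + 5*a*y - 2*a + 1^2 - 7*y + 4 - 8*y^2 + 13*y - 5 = 3*a^2 - 6*a - 8*y^2 + y*(5*a + 6)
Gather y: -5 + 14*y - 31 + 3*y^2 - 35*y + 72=3*y^2 - 21*y + 36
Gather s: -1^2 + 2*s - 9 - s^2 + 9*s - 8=-s^2 + 11*s - 18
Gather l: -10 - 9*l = -9*l - 10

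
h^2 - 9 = (h - 3)*(h + 3)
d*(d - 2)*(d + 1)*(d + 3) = d^4 + 2*d^3 - 5*d^2 - 6*d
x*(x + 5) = x^2 + 5*x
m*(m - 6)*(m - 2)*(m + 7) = m^4 - m^3 - 44*m^2 + 84*m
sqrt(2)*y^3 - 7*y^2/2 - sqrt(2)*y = y*(y - 2*sqrt(2))*(sqrt(2)*y + 1/2)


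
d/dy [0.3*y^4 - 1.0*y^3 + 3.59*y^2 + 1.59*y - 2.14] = 1.2*y^3 - 3.0*y^2 + 7.18*y + 1.59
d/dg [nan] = 0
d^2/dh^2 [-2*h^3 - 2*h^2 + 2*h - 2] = -12*h - 4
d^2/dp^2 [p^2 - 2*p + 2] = 2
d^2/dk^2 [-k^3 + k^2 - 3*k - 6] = 2 - 6*k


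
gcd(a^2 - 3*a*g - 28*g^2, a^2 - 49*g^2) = a - 7*g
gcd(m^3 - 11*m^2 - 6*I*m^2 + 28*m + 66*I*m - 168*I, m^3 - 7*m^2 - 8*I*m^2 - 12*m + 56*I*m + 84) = m^2 + m*(-7 - 6*I) + 42*I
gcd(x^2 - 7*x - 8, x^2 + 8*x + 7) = x + 1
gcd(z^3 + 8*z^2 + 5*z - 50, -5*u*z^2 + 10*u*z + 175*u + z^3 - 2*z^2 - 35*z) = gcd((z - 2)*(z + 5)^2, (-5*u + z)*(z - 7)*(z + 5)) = z + 5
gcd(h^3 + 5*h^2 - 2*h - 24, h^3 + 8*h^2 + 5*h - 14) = 1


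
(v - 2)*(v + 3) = v^2 + v - 6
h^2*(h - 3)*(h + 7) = h^4 + 4*h^3 - 21*h^2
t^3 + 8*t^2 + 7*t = t*(t + 1)*(t + 7)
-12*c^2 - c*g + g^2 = (-4*c + g)*(3*c + g)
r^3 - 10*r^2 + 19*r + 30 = (r - 6)*(r - 5)*(r + 1)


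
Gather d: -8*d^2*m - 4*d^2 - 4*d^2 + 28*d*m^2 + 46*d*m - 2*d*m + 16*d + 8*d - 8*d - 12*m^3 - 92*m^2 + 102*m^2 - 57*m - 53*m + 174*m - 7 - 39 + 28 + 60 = d^2*(-8*m - 8) + d*(28*m^2 + 44*m + 16) - 12*m^3 + 10*m^2 + 64*m + 42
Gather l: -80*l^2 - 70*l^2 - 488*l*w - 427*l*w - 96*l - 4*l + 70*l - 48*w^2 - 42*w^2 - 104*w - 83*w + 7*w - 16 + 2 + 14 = -150*l^2 + l*(-915*w - 30) - 90*w^2 - 180*w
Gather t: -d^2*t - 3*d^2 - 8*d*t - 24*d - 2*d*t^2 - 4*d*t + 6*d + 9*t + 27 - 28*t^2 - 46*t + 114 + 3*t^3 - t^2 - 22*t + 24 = -3*d^2 - 18*d + 3*t^3 + t^2*(-2*d - 29) + t*(-d^2 - 12*d - 59) + 165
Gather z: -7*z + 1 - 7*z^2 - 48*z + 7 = -7*z^2 - 55*z + 8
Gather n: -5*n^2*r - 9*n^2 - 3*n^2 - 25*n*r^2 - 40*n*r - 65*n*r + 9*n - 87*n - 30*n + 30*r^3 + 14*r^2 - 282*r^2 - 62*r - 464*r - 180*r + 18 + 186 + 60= n^2*(-5*r - 12) + n*(-25*r^2 - 105*r - 108) + 30*r^3 - 268*r^2 - 706*r + 264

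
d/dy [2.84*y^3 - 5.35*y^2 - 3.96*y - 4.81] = 8.52*y^2 - 10.7*y - 3.96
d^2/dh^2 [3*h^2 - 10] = 6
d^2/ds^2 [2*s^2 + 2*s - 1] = 4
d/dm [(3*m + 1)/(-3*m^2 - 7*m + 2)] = (9*m^2 + 6*m + 13)/(9*m^4 + 42*m^3 + 37*m^2 - 28*m + 4)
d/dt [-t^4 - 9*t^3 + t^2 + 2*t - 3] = -4*t^3 - 27*t^2 + 2*t + 2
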